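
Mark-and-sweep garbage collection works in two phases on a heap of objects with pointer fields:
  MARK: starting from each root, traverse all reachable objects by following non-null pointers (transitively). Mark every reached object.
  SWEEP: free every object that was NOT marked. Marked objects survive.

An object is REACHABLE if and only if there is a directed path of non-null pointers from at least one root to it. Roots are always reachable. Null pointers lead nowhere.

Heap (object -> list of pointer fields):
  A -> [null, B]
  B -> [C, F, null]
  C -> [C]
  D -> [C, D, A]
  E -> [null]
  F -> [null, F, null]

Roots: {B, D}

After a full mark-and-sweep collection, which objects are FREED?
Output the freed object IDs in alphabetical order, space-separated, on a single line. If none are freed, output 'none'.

Answer: E

Derivation:
Roots: B D
Mark B: refs=C F null, marked=B
Mark D: refs=C D A, marked=B D
Mark C: refs=C, marked=B C D
Mark F: refs=null F null, marked=B C D F
Mark A: refs=null B, marked=A B C D F
Unmarked (collected): E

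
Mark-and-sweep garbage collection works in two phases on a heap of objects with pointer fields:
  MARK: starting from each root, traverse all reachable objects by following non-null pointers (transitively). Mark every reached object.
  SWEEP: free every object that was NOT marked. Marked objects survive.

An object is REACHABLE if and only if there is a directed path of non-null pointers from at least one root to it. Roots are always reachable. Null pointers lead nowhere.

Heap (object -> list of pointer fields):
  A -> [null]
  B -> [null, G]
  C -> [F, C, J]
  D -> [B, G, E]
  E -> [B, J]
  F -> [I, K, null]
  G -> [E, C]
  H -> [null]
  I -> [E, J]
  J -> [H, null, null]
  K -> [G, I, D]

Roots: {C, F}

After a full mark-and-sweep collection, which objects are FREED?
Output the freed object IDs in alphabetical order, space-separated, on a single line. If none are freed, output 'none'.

Roots: C F
Mark C: refs=F C J, marked=C
Mark F: refs=I K null, marked=C F
Mark J: refs=H null null, marked=C F J
Mark I: refs=E J, marked=C F I J
Mark K: refs=G I D, marked=C F I J K
Mark H: refs=null, marked=C F H I J K
Mark E: refs=B J, marked=C E F H I J K
Mark G: refs=E C, marked=C E F G H I J K
Mark D: refs=B G E, marked=C D E F G H I J K
Mark B: refs=null G, marked=B C D E F G H I J K
Unmarked (collected): A

Answer: A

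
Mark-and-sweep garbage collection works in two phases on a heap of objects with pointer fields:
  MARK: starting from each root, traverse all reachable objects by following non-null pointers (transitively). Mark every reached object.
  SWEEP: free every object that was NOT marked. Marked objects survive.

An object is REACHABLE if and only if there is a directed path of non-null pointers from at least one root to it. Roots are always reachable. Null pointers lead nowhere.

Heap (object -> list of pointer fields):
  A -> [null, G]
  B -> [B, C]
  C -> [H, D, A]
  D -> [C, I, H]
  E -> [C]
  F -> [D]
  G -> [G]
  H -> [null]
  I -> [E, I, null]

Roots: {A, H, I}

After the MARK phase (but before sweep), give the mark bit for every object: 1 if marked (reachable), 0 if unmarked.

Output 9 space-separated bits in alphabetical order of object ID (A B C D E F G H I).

Answer: 1 0 1 1 1 0 1 1 1

Derivation:
Roots: A H I
Mark A: refs=null G, marked=A
Mark H: refs=null, marked=A H
Mark I: refs=E I null, marked=A H I
Mark G: refs=G, marked=A G H I
Mark E: refs=C, marked=A E G H I
Mark C: refs=H D A, marked=A C E G H I
Mark D: refs=C I H, marked=A C D E G H I
Unmarked (collected): B F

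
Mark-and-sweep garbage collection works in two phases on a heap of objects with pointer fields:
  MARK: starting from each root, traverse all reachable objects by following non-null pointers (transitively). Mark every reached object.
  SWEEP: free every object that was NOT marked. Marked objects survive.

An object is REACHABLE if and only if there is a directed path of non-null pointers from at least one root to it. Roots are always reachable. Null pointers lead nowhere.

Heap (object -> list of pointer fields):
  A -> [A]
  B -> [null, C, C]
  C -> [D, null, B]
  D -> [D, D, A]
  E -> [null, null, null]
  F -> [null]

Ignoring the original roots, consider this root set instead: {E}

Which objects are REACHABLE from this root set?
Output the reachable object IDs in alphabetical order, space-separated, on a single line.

Answer: E

Derivation:
Roots: E
Mark E: refs=null null null, marked=E
Unmarked (collected): A B C D F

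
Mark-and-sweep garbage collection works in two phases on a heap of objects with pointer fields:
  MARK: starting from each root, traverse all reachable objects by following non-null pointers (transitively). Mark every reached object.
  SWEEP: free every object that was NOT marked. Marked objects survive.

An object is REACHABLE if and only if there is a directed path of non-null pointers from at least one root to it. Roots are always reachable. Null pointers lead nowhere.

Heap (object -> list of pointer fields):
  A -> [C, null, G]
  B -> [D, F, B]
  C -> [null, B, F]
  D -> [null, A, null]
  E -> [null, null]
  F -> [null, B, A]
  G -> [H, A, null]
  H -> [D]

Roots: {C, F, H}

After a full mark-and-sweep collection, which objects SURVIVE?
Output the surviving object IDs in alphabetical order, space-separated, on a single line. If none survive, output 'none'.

Roots: C F H
Mark C: refs=null B F, marked=C
Mark F: refs=null B A, marked=C F
Mark H: refs=D, marked=C F H
Mark B: refs=D F B, marked=B C F H
Mark A: refs=C null G, marked=A B C F H
Mark D: refs=null A null, marked=A B C D F H
Mark G: refs=H A null, marked=A B C D F G H
Unmarked (collected): E

Answer: A B C D F G H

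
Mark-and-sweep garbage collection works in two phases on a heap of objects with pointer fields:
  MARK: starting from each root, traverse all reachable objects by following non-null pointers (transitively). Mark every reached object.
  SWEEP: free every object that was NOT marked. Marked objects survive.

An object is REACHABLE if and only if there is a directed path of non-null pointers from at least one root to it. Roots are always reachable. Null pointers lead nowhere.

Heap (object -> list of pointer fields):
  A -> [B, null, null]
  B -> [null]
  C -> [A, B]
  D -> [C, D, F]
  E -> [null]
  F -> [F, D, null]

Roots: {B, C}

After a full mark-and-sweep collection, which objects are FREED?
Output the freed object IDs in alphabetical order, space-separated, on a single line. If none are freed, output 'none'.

Roots: B C
Mark B: refs=null, marked=B
Mark C: refs=A B, marked=B C
Mark A: refs=B null null, marked=A B C
Unmarked (collected): D E F

Answer: D E F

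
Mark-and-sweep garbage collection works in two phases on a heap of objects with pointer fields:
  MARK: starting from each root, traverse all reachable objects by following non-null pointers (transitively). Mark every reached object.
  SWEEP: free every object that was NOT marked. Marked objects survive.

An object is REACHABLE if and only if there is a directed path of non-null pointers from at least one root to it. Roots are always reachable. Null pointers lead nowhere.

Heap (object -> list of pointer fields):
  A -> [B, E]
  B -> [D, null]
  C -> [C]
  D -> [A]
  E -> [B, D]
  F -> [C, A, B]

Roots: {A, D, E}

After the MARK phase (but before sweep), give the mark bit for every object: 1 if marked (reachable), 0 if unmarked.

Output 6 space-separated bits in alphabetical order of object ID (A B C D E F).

Roots: A D E
Mark A: refs=B E, marked=A
Mark D: refs=A, marked=A D
Mark E: refs=B D, marked=A D E
Mark B: refs=D null, marked=A B D E
Unmarked (collected): C F

Answer: 1 1 0 1 1 0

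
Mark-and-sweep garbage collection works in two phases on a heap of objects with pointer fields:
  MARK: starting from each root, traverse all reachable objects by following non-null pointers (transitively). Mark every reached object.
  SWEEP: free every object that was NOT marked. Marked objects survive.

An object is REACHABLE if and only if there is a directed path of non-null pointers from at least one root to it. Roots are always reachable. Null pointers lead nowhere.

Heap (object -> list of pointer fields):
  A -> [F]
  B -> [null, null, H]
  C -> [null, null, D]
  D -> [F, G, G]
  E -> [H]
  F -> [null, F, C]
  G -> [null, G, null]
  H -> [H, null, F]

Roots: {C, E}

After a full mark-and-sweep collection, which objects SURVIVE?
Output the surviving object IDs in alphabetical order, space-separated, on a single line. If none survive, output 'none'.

Answer: C D E F G H

Derivation:
Roots: C E
Mark C: refs=null null D, marked=C
Mark E: refs=H, marked=C E
Mark D: refs=F G G, marked=C D E
Mark H: refs=H null F, marked=C D E H
Mark F: refs=null F C, marked=C D E F H
Mark G: refs=null G null, marked=C D E F G H
Unmarked (collected): A B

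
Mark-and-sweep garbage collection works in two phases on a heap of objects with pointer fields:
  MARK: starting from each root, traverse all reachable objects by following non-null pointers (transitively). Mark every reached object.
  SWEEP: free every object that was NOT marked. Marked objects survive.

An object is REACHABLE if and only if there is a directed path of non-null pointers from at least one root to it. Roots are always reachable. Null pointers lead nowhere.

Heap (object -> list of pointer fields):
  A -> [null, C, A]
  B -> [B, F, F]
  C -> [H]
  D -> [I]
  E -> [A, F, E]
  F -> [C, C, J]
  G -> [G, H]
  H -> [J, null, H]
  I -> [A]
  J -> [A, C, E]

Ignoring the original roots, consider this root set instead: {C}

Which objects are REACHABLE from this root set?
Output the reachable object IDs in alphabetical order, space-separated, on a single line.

Answer: A C E F H J

Derivation:
Roots: C
Mark C: refs=H, marked=C
Mark H: refs=J null H, marked=C H
Mark J: refs=A C E, marked=C H J
Mark A: refs=null C A, marked=A C H J
Mark E: refs=A F E, marked=A C E H J
Mark F: refs=C C J, marked=A C E F H J
Unmarked (collected): B D G I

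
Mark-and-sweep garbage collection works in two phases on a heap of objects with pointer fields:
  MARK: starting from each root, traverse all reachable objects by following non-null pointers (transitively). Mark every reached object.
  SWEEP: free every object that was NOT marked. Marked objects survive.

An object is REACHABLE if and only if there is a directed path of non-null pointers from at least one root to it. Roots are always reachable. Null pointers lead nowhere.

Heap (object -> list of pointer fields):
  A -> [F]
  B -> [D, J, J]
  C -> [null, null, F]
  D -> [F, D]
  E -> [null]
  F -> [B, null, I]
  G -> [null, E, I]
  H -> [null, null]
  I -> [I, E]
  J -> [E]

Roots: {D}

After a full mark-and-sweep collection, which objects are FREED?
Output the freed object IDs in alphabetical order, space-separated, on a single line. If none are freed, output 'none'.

Roots: D
Mark D: refs=F D, marked=D
Mark F: refs=B null I, marked=D F
Mark B: refs=D J J, marked=B D F
Mark I: refs=I E, marked=B D F I
Mark J: refs=E, marked=B D F I J
Mark E: refs=null, marked=B D E F I J
Unmarked (collected): A C G H

Answer: A C G H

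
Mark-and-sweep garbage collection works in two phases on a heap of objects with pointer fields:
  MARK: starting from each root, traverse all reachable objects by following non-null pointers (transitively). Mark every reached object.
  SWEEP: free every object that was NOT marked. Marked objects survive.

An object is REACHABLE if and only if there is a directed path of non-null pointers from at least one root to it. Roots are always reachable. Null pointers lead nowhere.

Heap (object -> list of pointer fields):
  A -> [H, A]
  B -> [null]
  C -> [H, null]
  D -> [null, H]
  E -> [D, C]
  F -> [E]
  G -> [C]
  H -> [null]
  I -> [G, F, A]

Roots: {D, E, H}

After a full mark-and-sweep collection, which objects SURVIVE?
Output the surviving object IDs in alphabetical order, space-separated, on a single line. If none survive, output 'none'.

Roots: D E H
Mark D: refs=null H, marked=D
Mark E: refs=D C, marked=D E
Mark H: refs=null, marked=D E H
Mark C: refs=H null, marked=C D E H
Unmarked (collected): A B F G I

Answer: C D E H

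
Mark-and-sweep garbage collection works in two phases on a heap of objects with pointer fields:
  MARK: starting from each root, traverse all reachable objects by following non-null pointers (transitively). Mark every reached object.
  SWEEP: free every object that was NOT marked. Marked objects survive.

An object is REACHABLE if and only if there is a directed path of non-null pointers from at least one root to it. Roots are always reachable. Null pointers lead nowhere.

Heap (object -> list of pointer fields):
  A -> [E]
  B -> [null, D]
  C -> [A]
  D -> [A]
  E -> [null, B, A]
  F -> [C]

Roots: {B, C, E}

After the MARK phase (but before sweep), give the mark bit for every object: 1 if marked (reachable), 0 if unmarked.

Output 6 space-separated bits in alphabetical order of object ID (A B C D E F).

Roots: B C E
Mark B: refs=null D, marked=B
Mark C: refs=A, marked=B C
Mark E: refs=null B A, marked=B C E
Mark D: refs=A, marked=B C D E
Mark A: refs=E, marked=A B C D E
Unmarked (collected): F

Answer: 1 1 1 1 1 0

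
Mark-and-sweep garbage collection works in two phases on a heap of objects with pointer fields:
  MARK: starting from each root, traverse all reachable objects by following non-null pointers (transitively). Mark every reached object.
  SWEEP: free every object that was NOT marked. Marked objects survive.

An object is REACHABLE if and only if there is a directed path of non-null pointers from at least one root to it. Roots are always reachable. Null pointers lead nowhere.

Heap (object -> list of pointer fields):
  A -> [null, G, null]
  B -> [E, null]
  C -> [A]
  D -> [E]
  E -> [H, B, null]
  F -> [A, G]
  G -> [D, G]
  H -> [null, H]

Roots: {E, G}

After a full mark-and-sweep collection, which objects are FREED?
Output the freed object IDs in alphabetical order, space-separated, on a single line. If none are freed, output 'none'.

Roots: E G
Mark E: refs=H B null, marked=E
Mark G: refs=D G, marked=E G
Mark H: refs=null H, marked=E G H
Mark B: refs=E null, marked=B E G H
Mark D: refs=E, marked=B D E G H
Unmarked (collected): A C F

Answer: A C F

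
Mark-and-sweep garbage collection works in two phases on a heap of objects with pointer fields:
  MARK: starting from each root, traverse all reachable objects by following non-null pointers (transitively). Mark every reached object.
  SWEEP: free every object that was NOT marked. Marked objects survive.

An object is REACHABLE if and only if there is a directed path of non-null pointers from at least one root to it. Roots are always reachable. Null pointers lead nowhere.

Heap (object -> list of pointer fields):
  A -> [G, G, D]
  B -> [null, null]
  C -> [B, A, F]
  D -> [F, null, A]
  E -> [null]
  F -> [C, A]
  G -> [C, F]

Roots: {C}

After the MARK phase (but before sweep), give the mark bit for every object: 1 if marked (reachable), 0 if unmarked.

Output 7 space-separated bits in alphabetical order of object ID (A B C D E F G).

Answer: 1 1 1 1 0 1 1

Derivation:
Roots: C
Mark C: refs=B A F, marked=C
Mark B: refs=null null, marked=B C
Mark A: refs=G G D, marked=A B C
Mark F: refs=C A, marked=A B C F
Mark G: refs=C F, marked=A B C F G
Mark D: refs=F null A, marked=A B C D F G
Unmarked (collected): E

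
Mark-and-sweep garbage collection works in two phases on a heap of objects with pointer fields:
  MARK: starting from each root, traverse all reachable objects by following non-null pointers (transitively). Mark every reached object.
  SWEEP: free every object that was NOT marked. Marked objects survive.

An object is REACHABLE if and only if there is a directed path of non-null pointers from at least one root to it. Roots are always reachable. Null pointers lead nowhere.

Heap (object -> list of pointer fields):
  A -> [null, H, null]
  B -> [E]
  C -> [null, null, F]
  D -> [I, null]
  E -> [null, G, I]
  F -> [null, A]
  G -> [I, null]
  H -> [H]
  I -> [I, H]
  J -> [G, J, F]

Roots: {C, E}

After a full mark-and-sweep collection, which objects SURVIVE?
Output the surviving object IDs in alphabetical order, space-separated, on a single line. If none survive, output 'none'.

Roots: C E
Mark C: refs=null null F, marked=C
Mark E: refs=null G I, marked=C E
Mark F: refs=null A, marked=C E F
Mark G: refs=I null, marked=C E F G
Mark I: refs=I H, marked=C E F G I
Mark A: refs=null H null, marked=A C E F G I
Mark H: refs=H, marked=A C E F G H I
Unmarked (collected): B D J

Answer: A C E F G H I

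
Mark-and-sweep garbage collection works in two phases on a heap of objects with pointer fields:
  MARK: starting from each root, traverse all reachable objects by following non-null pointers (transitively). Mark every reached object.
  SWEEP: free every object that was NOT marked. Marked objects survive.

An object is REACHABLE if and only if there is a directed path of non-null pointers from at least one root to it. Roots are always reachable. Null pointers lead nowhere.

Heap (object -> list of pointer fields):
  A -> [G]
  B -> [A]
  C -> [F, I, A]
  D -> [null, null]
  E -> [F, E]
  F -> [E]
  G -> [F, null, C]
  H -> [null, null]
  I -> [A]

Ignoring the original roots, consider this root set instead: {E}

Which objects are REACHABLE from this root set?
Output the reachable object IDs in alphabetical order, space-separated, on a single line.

Answer: E F

Derivation:
Roots: E
Mark E: refs=F E, marked=E
Mark F: refs=E, marked=E F
Unmarked (collected): A B C D G H I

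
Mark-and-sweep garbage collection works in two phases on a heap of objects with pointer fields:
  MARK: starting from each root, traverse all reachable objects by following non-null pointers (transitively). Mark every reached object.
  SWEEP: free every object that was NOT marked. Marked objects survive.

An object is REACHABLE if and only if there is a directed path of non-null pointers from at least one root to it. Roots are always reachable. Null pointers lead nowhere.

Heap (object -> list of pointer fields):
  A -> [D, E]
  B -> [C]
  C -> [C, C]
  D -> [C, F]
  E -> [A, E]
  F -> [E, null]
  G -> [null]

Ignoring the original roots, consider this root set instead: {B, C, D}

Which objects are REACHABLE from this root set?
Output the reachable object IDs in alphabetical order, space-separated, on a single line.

Roots: B C D
Mark B: refs=C, marked=B
Mark C: refs=C C, marked=B C
Mark D: refs=C F, marked=B C D
Mark F: refs=E null, marked=B C D F
Mark E: refs=A E, marked=B C D E F
Mark A: refs=D E, marked=A B C D E F
Unmarked (collected): G

Answer: A B C D E F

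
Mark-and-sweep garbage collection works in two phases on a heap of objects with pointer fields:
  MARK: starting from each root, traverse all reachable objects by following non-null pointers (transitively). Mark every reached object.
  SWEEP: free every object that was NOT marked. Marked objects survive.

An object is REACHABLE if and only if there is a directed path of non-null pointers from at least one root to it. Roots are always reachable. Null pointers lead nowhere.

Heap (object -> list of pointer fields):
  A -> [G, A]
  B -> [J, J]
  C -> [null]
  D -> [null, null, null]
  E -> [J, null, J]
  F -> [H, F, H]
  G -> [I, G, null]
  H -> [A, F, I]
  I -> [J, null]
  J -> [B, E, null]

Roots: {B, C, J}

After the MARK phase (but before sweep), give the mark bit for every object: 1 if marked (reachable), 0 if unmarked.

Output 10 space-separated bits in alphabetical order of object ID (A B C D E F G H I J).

Roots: B C J
Mark B: refs=J J, marked=B
Mark C: refs=null, marked=B C
Mark J: refs=B E null, marked=B C J
Mark E: refs=J null J, marked=B C E J
Unmarked (collected): A D F G H I

Answer: 0 1 1 0 1 0 0 0 0 1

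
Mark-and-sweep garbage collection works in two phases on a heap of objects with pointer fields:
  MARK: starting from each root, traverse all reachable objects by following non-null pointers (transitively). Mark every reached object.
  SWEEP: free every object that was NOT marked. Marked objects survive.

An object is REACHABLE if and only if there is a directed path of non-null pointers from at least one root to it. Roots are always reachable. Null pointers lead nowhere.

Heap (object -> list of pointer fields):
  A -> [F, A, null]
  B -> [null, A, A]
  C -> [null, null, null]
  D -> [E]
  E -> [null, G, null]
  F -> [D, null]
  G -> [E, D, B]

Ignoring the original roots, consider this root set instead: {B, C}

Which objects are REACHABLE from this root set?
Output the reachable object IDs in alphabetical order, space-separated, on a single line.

Answer: A B C D E F G

Derivation:
Roots: B C
Mark B: refs=null A A, marked=B
Mark C: refs=null null null, marked=B C
Mark A: refs=F A null, marked=A B C
Mark F: refs=D null, marked=A B C F
Mark D: refs=E, marked=A B C D F
Mark E: refs=null G null, marked=A B C D E F
Mark G: refs=E D B, marked=A B C D E F G
Unmarked (collected): (none)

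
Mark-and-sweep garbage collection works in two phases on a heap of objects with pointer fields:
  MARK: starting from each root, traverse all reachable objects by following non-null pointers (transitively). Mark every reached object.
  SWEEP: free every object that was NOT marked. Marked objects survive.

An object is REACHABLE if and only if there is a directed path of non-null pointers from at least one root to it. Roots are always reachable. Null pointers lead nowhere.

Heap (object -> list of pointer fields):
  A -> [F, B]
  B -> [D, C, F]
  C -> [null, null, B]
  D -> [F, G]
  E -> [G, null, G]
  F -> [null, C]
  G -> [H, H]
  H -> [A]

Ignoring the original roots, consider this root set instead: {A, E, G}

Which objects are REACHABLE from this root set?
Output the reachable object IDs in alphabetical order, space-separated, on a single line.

Answer: A B C D E F G H

Derivation:
Roots: A E G
Mark A: refs=F B, marked=A
Mark E: refs=G null G, marked=A E
Mark G: refs=H H, marked=A E G
Mark F: refs=null C, marked=A E F G
Mark B: refs=D C F, marked=A B E F G
Mark H: refs=A, marked=A B E F G H
Mark C: refs=null null B, marked=A B C E F G H
Mark D: refs=F G, marked=A B C D E F G H
Unmarked (collected): (none)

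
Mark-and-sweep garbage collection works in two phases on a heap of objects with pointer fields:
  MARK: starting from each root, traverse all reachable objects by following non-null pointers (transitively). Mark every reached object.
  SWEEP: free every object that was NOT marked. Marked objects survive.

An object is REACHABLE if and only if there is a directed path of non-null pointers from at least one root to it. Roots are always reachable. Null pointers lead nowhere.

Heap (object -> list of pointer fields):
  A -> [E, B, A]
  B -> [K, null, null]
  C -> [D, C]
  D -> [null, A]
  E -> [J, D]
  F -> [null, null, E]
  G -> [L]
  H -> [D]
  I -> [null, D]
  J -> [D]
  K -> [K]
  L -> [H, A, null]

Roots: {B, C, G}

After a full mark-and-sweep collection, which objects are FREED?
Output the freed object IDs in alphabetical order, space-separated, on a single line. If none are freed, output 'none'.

Roots: B C G
Mark B: refs=K null null, marked=B
Mark C: refs=D C, marked=B C
Mark G: refs=L, marked=B C G
Mark K: refs=K, marked=B C G K
Mark D: refs=null A, marked=B C D G K
Mark L: refs=H A null, marked=B C D G K L
Mark A: refs=E B A, marked=A B C D G K L
Mark H: refs=D, marked=A B C D G H K L
Mark E: refs=J D, marked=A B C D E G H K L
Mark J: refs=D, marked=A B C D E G H J K L
Unmarked (collected): F I

Answer: F I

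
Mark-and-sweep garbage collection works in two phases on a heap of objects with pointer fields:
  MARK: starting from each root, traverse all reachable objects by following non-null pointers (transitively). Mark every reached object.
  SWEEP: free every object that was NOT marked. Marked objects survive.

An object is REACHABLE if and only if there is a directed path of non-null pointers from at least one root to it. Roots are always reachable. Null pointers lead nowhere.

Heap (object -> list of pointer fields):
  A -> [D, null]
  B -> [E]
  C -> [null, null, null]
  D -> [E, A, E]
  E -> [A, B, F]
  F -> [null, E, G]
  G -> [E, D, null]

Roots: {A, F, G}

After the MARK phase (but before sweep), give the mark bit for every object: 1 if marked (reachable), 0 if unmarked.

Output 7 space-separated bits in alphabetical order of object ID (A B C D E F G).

Roots: A F G
Mark A: refs=D null, marked=A
Mark F: refs=null E G, marked=A F
Mark G: refs=E D null, marked=A F G
Mark D: refs=E A E, marked=A D F G
Mark E: refs=A B F, marked=A D E F G
Mark B: refs=E, marked=A B D E F G
Unmarked (collected): C

Answer: 1 1 0 1 1 1 1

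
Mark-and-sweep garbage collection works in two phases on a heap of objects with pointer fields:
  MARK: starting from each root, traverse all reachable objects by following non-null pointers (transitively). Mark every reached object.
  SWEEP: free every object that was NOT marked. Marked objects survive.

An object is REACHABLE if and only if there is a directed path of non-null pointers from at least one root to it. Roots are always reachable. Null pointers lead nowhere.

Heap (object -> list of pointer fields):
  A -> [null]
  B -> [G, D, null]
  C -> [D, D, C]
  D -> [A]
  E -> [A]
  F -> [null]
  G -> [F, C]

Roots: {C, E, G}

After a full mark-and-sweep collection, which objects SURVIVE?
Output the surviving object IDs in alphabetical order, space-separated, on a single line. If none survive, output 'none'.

Roots: C E G
Mark C: refs=D D C, marked=C
Mark E: refs=A, marked=C E
Mark G: refs=F C, marked=C E G
Mark D: refs=A, marked=C D E G
Mark A: refs=null, marked=A C D E G
Mark F: refs=null, marked=A C D E F G
Unmarked (collected): B

Answer: A C D E F G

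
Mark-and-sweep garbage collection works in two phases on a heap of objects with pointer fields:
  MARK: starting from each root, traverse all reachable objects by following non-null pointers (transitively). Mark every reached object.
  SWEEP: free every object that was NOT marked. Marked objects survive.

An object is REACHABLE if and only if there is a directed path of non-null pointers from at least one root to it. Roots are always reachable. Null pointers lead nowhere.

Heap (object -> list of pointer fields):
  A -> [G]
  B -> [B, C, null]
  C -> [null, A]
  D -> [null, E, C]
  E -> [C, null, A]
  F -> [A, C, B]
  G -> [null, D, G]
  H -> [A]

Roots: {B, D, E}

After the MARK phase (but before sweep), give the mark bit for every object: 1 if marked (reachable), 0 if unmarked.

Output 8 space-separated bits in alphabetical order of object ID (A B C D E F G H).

Roots: B D E
Mark B: refs=B C null, marked=B
Mark D: refs=null E C, marked=B D
Mark E: refs=C null A, marked=B D E
Mark C: refs=null A, marked=B C D E
Mark A: refs=G, marked=A B C D E
Mark G: refs=null D G, marked=A B C D E G
Unmarked (collected): F H

Answer: 1 1 1 1 1 0 1 0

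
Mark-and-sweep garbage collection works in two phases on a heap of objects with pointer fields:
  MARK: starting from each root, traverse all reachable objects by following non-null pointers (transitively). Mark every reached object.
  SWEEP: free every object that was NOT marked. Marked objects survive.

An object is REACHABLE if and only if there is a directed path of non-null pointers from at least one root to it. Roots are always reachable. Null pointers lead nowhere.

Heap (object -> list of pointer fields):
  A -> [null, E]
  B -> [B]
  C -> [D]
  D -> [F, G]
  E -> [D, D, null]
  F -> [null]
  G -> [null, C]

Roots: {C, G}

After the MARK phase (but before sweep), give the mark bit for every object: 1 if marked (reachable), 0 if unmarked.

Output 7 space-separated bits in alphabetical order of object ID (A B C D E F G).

Answer: 0 0 1 1 0 1 1

Derivation:
Roots: C G
Mark C: refs=D, marked=C
Mark G: refs=null C, marked=C G
Mark D: refs=F G, marked=C D G
Mark F: refs=null, marked=C D F G
Unmarked (collected): A B E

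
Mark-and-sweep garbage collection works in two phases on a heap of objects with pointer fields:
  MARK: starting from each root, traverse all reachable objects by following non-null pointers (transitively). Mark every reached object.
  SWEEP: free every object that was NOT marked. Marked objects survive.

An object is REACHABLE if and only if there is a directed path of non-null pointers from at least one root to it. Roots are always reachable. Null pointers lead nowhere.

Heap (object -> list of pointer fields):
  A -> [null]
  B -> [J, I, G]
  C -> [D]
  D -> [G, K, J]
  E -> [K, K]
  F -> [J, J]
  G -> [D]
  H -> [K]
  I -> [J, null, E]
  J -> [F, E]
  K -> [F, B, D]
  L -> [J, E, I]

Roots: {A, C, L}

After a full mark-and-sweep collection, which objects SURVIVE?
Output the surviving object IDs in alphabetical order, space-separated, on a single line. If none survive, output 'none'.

Roots: A C L
Mark A: refs=null, marked=A
Mark C: refs=D, marked=A C
Mark L: refs=J E I, marked=A C L
Mark D: refs=G K J, marked=A C D L
Mark J: refs=F E, marked=A C D J L
Mark E: refs=K K, marked=A C D E J L
Mark I: refs=J null E, marked=A C D E I J L
Mark G: refs=D, marked=A C D E G I J L
Mark K: refs=F B D, marked=A C D E G I J K L
Mark F: refs=J J, marked=A C D E F G I J K L
Mark B: refs=J I G, marked=A B C D E F G I J K L
Unmarked (collected): H

Answer: A B C D E F G I J K L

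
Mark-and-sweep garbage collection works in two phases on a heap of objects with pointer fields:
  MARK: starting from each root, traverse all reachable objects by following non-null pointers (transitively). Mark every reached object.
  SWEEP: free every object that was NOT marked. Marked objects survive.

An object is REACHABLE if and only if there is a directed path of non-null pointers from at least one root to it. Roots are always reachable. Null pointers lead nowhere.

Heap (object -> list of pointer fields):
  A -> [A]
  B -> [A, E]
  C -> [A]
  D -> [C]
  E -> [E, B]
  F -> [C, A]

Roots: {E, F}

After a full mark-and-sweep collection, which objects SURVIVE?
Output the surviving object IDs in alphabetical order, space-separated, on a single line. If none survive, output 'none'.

Answer: A B C E F

Derivation:
Roots: E F
Mark E: refs=E B, marked=E
Mark F: refs=C A, marked=E F
Mark B: refs=A E, marked=B E F
Mark C: refs=A, marked=B C E F
Mark A: refs=A, marked=A B C E F
Unmarked (collected): D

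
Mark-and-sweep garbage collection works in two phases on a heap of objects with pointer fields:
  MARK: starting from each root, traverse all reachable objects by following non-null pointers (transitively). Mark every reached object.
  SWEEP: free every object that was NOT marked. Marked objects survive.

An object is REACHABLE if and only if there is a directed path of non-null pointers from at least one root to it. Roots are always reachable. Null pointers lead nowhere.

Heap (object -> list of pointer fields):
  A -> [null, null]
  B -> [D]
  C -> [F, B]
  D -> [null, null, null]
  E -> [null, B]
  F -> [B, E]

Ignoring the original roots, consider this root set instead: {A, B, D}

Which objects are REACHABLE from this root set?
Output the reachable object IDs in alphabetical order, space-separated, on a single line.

Roots: A B D
Mark A: refs=null null, marked=A
Mark B: refs=D, marked=A B
Mark D: refs=null null null, marked=A B D
Unmarked (collected): C E F

Answer: A B D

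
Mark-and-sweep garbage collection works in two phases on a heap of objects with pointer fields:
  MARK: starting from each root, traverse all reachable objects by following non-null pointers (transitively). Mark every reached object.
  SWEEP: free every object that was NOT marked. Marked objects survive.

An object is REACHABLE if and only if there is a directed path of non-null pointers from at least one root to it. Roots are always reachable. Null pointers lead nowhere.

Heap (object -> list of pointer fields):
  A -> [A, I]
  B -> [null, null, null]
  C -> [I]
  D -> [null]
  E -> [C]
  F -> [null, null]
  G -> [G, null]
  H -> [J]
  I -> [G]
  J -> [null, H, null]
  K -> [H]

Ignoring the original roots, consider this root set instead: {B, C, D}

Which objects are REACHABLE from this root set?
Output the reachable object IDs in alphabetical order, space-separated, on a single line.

Answer: B C D G I

Derivation:
Roots: B C D
Mark B: refs=null null null, marked=B
Mark C: refs=I, marked=B C
Mark D: refs=null, marked=B C D
Mark I: refs=G, marked=B C D I
Mark G: refs=G null, marked=B C D G I
Unmarked (collected): A E F H J K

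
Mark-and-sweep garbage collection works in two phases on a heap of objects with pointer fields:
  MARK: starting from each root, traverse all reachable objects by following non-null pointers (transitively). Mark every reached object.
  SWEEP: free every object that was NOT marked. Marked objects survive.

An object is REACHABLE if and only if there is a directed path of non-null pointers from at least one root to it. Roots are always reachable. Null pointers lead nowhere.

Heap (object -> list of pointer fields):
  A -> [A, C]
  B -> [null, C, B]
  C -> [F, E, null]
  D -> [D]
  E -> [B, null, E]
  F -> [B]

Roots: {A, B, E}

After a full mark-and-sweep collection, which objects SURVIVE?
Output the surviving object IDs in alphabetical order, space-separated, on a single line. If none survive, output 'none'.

Roots: A B E
Mark A: refs=A C, marked=A
Mark B: refs=null C B, marked=A B
Mark E: refs=B null E, marked=A B E
Mark C: refs=F E null, marked=A B C E
Mark F: refs=B, marked=A B C E F
Unmarked (collected): D

Answer: A B C E F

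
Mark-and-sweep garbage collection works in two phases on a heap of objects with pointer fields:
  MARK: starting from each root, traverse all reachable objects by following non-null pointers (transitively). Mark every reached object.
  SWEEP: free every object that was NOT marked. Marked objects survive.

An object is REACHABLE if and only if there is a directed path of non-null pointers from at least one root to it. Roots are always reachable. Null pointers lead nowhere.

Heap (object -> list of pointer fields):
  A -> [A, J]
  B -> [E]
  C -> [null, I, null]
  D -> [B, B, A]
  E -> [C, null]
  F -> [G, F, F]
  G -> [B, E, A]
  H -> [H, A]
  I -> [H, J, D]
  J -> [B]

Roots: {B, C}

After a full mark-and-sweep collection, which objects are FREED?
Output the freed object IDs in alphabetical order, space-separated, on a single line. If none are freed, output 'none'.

Answer: F G

Derivation:
Roots: B C
Mark B: refs=E, marked=B
Mark C: refs=null I null, marked=B C
Mark E: refs=C null, marked=B C E
Mark I: refs=H J D, marked=B C E I
Mark H: refs=H A, marked=B C E H I
Mark J: refs=B, marked=B C E H I J
Mark D: refs=B B A, marked=B C D E H I J
Mark A: refs=A J, marked=A B C D E H I J
Unmarked (collected): F G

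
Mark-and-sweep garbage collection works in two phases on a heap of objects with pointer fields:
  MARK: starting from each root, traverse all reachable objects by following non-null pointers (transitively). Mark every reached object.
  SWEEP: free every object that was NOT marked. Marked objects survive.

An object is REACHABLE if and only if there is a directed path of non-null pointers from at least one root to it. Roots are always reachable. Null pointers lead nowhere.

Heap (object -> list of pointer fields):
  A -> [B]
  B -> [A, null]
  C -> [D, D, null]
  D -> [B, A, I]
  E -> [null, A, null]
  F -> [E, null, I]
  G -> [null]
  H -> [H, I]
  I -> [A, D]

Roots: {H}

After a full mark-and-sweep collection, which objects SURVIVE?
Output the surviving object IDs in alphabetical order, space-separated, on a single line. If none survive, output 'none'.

Roots: H
Mark H: refs=H I, marked=H
Mark I: refs=A D, marked=H I
Mark A: refs=B, marked=A H I
Mark D: refs=B A I, marked=A D H I
Mark B: refs=A null, marked=A B D H I
Unmarked (collected): C E F G

Answer: A B D H I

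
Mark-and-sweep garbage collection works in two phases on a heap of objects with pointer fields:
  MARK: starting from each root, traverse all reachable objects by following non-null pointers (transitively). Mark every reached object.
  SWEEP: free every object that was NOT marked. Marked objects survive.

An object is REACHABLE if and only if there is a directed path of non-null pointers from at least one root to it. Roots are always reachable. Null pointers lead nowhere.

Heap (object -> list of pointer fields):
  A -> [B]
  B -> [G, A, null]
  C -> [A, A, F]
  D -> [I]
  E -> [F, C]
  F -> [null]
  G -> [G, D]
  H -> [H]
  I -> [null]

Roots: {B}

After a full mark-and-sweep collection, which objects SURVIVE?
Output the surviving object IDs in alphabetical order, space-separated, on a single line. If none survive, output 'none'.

Answer: A B D G I

Derivation:
Roots: B
Mark B: refs=G A null, marked=B
Mark G: refs=G D, marked=B G
Mark A: refs=B, marked=A B G
Mark D: refs=I, marked=A B D G
Mark I: refs=null, marked=A B D G I
Unmarked (collected): C E F H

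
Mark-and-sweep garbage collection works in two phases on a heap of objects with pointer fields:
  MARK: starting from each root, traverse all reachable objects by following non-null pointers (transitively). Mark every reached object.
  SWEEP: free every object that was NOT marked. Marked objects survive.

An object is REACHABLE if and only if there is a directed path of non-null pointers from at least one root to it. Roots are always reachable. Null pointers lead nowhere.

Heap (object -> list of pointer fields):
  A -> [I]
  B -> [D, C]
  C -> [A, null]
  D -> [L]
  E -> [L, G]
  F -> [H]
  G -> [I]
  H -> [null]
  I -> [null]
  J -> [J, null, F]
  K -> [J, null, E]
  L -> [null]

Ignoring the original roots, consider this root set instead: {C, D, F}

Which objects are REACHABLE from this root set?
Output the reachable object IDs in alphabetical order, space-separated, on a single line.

Roots: C D F
Mark C: refs=A null, marked=C
Mark D: refs=L, marked=C D
Mark F: refs=H, marked=C D F
Mark A: refs=I, marked=A C D F
Mark L: refs=null, marked=A C D F L
Mark H: refs=null, marked=A C D F H L
Mark I: refs=null, marked=A C D F H I L
Unmarked (collected): B E G J K

Answer: A C D F H I L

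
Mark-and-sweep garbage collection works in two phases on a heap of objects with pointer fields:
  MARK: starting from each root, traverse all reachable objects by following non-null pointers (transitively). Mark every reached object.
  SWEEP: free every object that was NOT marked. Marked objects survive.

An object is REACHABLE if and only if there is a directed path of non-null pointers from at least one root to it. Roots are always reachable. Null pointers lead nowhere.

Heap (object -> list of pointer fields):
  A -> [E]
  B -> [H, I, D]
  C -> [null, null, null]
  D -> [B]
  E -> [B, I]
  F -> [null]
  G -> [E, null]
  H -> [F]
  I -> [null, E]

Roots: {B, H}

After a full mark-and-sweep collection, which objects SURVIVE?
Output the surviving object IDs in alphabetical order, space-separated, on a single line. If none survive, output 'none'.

Roots: B H
Mark B: refs=H I D, marked=B
Mark H: refs=F, marked=B H
Mark I: refs=null E, marked=B H I
Mark D: refs=B, marked=B D H I
Mark F: refs=null, marked=B D F H I
Mark E: refs=B I, marked=B D E F H I
Unmarked (collected): A C G

Answer: B D E F H I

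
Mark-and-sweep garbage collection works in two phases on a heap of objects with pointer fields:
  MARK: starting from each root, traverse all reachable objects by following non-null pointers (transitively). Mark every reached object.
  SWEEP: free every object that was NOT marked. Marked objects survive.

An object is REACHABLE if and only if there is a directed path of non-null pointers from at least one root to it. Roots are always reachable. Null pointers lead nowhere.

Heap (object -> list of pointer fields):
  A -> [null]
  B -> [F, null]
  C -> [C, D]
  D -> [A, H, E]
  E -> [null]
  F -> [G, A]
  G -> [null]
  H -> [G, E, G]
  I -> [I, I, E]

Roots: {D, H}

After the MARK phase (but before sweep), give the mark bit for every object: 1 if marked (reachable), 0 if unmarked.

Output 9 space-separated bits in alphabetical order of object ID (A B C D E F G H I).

Roots: D H
Mark D: refs=A H E, marked=D
Mark H: refs=G E G, marked=D H
Mark A: refs=null, marked=A D H
Mark E: refs=null, marked=A D E H
Mark G: refs=null, marked=A D E G H
Unmarked (collected): B C F I

Answer: 1 0 0 1 1 0 1 1 0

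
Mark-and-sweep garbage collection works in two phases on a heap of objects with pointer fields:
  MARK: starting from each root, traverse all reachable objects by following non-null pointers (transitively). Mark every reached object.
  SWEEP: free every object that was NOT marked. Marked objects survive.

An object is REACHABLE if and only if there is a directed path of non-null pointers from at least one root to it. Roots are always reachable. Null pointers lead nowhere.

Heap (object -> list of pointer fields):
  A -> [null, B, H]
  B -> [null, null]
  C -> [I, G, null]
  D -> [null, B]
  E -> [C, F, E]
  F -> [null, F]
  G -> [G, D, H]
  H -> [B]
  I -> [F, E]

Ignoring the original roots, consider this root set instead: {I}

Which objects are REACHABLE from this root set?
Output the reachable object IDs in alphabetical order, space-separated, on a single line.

Roots: I
Mark I: refs=F E, marked=I
Mark F: refs=null F, marked=F I
Mark E: refs=C F E, marked=E F I
Mark C: refs=I G null, marked=C E F I
Mark G: refs=G D H, marked=C E F G I
Mark D: refs=null B, marked=C D E F G I
Mark H: refs=B, marked=C D E F G H I
Mark B: refs=null null, marked=B C D E F G H I
Unmarked (collected): A

Answer: B C D E F G H I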